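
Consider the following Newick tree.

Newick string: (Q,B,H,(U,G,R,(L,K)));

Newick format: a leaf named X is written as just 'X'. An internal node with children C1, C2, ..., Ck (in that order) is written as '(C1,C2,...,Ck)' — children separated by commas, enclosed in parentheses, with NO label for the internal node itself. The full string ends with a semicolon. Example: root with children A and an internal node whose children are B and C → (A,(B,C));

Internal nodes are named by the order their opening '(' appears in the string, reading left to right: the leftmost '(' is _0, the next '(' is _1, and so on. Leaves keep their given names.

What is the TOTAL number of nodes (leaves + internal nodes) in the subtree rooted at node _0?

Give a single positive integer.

Newick: (Q,B,H,(U,G,R,(L,K)));
Locate _0: it is the '(' at position 0 (the 1st '(' reading left to right).
Query: subtree rooted at _0
_0: subtree_size = 1 + 10
  Q: subtree_size = 1 + 0
  B: subtree_size = 1 + 0
  H: subtree_size = 1 + 0
  _1: subtree_size = 1 + 6
    U: subtree_size = 1 + 0
    G: subtree_size = 1 + 0
    R: subtree_size = 1 + 0
    _2: subtree_size = 1 + 2
      L: subtree_size = 1 + 0
      K: subtree_size = 1 + 0
Total subtree size of _0: 11

Answer: 11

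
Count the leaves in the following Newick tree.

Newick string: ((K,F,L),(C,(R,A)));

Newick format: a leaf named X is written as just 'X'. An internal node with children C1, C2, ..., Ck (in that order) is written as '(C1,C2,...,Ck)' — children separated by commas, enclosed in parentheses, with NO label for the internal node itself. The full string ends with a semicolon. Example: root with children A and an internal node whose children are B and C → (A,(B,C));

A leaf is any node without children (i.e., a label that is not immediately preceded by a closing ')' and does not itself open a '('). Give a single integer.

Answer: 6

Derivation:
Newick: ((K,F,L),(C,(R,A)));
Scan left-to-right; a leaf is any maximal label run not followed by '(':
  pos 2: leaf 'K' → count = 1
  pos 4: leaf 'F' → count = 2
  pos 6: leaf 'L' → count = 3
  pos 10: leaf 'C' → count = 4
  pos 13: leaf 'R' → count = 5
  pos 15: leaf 'A' → count = 6
Total leaves: 6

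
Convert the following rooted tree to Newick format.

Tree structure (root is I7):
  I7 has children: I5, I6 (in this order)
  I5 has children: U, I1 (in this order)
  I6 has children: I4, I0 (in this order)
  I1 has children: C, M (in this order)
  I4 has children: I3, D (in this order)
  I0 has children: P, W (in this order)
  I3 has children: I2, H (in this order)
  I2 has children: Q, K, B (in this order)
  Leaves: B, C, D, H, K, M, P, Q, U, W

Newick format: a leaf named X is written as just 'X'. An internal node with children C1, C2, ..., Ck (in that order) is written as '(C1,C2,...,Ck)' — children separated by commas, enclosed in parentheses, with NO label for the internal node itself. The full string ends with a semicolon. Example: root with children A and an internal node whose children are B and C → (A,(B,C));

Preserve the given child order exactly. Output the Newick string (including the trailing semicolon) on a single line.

internal I7 with children ['I5', 'I6']
  internal I5 with children ['U', 'I1']
    leaf 'U' → 'U'
    internal I1 with children ['C', 'M']
      leaf 'C' → 'C'
      leaf 'M' → 'M'
    → '(C,M)'
  → '(U,(C,M))'
  internal I6 with children ['I4', 'I0']
    internal I4 with children ['I3', 'D']
      internal I3 with children ['I2', 'H']
        internal I2 with children ['Q', 'K', 'B']
          leaf 'Q' → 'Q'
          leaf 'K' → 'K'
          leaf 'B' → 'B'
        → '(Q,K,B)'
        leaf 'H' → 'H'
      → '((Q,K,B),H)'
      leaf 'D' → 'D'
    → '(((Q,K,B),H),D)'
    internal I0 with children ['P', 'W']
      leaf 'P' → 'P'
      leaf 'W' → 'W'
    → '(P,W)'
  → '((((Q,K,B),H),D),(P,W))'
→ '((U,(C,M)),((((Q,K,B),H),D),(P,W)))'
Final: ((U,(C,M)),((((Q,K,B),H),D),(P,W)));

Answer: ((U,(C,M)),((((Q,K,B),H),D),(P,W)));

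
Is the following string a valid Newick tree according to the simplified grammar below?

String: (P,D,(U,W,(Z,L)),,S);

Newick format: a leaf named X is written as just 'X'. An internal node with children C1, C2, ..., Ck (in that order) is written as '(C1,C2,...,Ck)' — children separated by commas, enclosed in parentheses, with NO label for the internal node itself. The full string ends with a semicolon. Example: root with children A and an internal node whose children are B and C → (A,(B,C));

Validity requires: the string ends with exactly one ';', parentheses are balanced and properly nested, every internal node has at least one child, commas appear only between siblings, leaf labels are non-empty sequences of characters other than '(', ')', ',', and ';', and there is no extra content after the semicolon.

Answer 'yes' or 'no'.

Answer: no

Derivation:
Input: (P,D,(U,W,(Z,L)),,S);
Paren balance: 3 '(' vs 3 ')' OK
Ends with single ';': True
Full parse: FAILS (empty leaf label at pos 17)
Valid: False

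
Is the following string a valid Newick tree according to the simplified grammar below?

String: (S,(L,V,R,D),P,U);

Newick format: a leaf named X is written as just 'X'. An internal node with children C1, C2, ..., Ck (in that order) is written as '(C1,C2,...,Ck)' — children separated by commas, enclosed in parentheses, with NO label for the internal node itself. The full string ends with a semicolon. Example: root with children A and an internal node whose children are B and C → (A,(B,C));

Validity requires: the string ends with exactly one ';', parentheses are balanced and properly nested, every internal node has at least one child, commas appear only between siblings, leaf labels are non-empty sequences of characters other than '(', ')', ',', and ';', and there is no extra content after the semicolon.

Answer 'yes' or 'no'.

Input: (S,(L,V,R,D),P,U);
Paren balance: 2 '(' vs 2 ')' OK
Ends with single ';': True
Full parse: OK
Valid: True

Answer: yes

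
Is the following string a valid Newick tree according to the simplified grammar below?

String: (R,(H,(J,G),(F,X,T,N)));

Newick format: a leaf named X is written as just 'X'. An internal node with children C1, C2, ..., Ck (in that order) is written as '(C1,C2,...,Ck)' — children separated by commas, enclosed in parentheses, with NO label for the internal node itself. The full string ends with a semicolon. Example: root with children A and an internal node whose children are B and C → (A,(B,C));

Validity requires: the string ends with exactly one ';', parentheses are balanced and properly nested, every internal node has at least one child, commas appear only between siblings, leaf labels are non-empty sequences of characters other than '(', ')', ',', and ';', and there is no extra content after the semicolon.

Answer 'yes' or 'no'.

Input: (R,(H,(J,G),(F,X,T,N)));
Paren balance: 4 '(' vs 4 ')' OK
Ends with single ';': True
Full parse: OK
Valid: True

Answer: yes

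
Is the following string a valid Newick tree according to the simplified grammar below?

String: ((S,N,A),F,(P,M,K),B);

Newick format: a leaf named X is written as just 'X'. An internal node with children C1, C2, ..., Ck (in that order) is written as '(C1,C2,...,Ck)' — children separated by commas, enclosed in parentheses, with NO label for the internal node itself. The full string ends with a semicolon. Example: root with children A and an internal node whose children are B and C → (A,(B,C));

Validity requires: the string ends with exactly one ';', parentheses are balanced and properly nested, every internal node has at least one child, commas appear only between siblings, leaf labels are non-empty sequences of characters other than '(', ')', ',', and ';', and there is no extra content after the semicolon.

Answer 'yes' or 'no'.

Input: ((S,N,A),F,(P,M,K),B);
Paren balance: 3 '(' vs 3 ')' OK
Ends with single ';': True
Full parse: OK
Valid: True

Answer: yes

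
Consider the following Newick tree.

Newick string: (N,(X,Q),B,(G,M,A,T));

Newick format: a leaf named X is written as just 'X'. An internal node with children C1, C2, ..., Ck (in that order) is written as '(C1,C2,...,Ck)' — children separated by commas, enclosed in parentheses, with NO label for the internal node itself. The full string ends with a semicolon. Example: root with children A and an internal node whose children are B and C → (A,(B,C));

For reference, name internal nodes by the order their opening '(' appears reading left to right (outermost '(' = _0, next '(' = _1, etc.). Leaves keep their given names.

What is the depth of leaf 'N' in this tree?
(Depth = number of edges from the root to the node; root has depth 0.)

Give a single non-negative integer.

Answer: 1

Derivation:
Newick: (N,(X,Q),B,(G,M,A,T));
Naming internals by '(' encounter order: outermost '(' = _0, next = _1, ...
Query node: N
Path from root: _0 -> N
Depth of N: 1 (number of edges from root)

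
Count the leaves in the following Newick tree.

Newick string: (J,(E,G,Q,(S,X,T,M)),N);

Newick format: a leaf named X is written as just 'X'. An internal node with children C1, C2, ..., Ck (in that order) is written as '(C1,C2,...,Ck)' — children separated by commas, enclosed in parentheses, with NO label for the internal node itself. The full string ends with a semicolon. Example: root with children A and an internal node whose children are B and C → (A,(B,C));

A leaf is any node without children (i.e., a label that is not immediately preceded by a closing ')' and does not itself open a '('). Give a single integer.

Newick: (J,(E,G,Q,(S,X,T,M)),N);
Scan left-to-right; a leaf is any maximal label run not followed by '(':
  pos 1: leaf 'J' → count = 1
  pos 4: leaf 'E' → count = 2
  pos 6: leaf 'G' → count = 3
  pos 8: leaf 'Q' → count = 4
  pos 11: leaf 'S' → count = 5
  pos 13: leaf 'X' → count = 6
  pos 15: leaf 'T' → count = 7
  pos 17: leaf 'M' → count = 8
  pos 21: leaf 'N' → count = 9
Total leaves: 9

Answer: 9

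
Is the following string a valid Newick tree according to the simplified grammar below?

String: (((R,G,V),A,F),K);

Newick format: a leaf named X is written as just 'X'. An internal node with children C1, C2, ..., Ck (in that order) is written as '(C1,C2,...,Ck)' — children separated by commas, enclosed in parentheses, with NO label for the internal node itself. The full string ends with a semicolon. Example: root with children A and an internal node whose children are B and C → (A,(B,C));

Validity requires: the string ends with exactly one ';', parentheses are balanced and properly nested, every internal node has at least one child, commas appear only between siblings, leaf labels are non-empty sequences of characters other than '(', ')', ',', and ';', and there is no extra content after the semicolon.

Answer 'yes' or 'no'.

Input: (((R,G,V),A,F),K);
Paren balance: 3 '(' vs 3 ')' OK
Ends with single ';': True
Full parse: OK
Valid: True

Answer: yes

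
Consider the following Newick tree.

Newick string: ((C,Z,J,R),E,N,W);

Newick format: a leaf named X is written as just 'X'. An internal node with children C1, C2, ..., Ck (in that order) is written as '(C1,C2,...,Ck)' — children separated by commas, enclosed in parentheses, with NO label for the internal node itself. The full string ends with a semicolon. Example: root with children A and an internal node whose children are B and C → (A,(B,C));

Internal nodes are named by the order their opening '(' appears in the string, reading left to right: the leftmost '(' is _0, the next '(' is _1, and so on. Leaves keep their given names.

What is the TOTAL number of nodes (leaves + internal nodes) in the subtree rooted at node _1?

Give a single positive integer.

Newick: ((C,Z,J,R),E,N,W);
Locate _1: it is the '(' at position 1 (the 2nd '(' reading left to right).
Query: subtree rooted at _1
_1: subtree_size = 1 + 4
  C: subtree_size = 1 + 0
  Z: subtree_size = 1 + 0
  J: subtree_size = 1 + 0
  R: subtree_size = 1 + 0
Total subtree size of _1: 5

Answer: 5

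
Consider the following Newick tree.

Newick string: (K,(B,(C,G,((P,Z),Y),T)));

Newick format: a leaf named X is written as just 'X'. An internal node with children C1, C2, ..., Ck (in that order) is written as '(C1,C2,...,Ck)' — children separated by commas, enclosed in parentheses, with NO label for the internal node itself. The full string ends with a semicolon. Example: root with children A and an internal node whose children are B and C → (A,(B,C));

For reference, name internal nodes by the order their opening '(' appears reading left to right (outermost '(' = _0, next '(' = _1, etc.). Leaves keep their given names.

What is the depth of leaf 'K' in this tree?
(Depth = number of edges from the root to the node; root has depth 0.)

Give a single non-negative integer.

Answer: 1

Derivation:
Newick: (K,(B,(C,G,((P,Z),Y),T)));
Naming internals by '(' encounter order: outermost '(' = _0, next = _1, ...
Query node: K
Path from root: _0 -> K
Depth of K: 1 (number of edges from root)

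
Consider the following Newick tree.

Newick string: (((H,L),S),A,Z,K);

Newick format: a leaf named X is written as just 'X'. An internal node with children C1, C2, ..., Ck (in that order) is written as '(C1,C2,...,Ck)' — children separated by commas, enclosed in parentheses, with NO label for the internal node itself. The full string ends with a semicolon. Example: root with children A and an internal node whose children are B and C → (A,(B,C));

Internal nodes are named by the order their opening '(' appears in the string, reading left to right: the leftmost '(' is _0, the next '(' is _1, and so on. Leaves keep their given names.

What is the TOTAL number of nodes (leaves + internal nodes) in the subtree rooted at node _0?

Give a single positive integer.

Newick: (((H,L),S),A,Z,K);
Locate _0: it is the '(' at position 0 (the 1st '(' reading left to right).
Query: subtree rooted at _0
_0: subtree_size = 1 + 8
  _1: subtree_size = 1 + 4
    _2: subtree_size = 1 + 2
      H: subtree_size = 1 + 0
      L: subtree_size = 1 + 0
    S: subtree_size = 1 + 0
  A: subtree_size = 1 + 0
  Z: subtree_size = 1 + 0
  K: subtree_size = 1 + 0
Total subtree size of _0: 9

Answer: 9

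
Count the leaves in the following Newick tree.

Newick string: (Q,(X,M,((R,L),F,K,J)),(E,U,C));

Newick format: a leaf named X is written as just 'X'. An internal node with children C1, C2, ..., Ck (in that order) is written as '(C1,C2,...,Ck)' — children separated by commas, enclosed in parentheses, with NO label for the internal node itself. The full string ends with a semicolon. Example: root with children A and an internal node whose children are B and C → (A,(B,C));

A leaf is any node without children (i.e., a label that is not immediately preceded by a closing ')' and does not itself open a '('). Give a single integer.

Answer: 11

Derivation:
Newick: (Q,(X,M,((R,L),F,K,J)),(E,U,C));
Scan left-to-right; a leaf is any maximal label run not followed by '(':
  pos 1: leaf 'Q' → count = 1
  pos 4: leaf 'X' → count = 2
  pos 6: leaf 'M' → count = 3
  pos 10: leaf 'R' → count = 4
  pos 12: leaf 'L' → count = 5
  pos 15: leaf 'F' → count = 6
  pos 17: leaf 'K' → count = 7
  pos 19: leaf 'J' → count = 8
  pos 24: leaf 'E' → count = 9
  pos 26: leaf 'U' → count = 10
  pos 28: leaf 'C' → count = 11
Total leaves: 11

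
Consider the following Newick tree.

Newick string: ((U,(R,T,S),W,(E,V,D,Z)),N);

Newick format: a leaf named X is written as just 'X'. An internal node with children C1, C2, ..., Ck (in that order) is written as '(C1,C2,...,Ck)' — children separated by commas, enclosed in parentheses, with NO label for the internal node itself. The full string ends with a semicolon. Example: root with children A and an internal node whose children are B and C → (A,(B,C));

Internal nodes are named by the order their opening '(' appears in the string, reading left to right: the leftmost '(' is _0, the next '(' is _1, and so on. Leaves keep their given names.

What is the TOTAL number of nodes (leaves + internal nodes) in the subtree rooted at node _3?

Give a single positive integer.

Answer: 5

Derivation:
Newick: ((U,(R,T,S),W,(E,V,D,Z)),N);
Locate _3: it is the '(' at position 14 (the 4th '(' reading left to right).
Query: subtree rooted at _3
_3: subtree_size = 1 + 4
  E: subtree_size = 1 + 0
  V: subtree_size = 1 + 0
  D: subtree_size = 1 + 0
  Z: subtree_size = 1 + 0
Total subtree size of _3: 5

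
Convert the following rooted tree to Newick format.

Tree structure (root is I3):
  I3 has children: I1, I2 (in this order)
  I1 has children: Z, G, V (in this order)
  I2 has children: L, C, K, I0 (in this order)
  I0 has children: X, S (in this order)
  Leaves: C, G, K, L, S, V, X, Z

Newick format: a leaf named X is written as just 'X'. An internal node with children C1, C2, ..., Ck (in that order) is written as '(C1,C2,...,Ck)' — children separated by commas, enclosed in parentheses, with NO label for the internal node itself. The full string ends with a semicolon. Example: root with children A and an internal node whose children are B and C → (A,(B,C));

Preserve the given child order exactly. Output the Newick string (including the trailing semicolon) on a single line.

internal I3 with children ['I1', 'I2']
  internal I1 with children ['Z', 'G', 'V']
    leaf 'Z' → 'Z'
    leaf 'G' → 'G'
    leaf 'V' → 'V'
  → '(Z,G,V)'
  internal I2 with children ['L', 'C', 'K', 'I0']
    leaf 'L' → 'L'
    leaf 'C' → 'C'
    leaf 'K' → 'K'
    internal I0 with children ['X', 'S']
      leaf 'X' → 'X'
      leaf 'S' → 'S'
    → '(X,S)'
  → '(L,C,K,(X,S))'
→ '((Z,G,V),(L,C,K,(X,S)))'
Final: ((Z,G,V),(L,C,K,(X,S)));

Answer: ((Z,G,V),(L,C,K,(X,S)));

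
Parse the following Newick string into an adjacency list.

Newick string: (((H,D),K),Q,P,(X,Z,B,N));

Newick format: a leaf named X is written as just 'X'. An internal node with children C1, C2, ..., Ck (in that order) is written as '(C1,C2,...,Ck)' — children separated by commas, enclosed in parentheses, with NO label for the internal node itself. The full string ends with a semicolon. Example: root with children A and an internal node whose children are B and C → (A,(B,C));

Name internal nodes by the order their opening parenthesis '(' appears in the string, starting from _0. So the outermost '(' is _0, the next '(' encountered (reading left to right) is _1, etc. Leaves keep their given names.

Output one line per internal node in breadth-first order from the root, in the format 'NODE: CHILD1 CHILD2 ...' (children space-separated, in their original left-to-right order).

Input: (((H,D),K),Q,P,(X,Z,B,N));
Scanning left-to-right, naming '(' by encounter order:
  pos 0: '(' -> open internal node _0 (depth 1)
  pos 1: '(' -> open internal node _1 (depth 2)
  pos 2: '(' -> open internal node _2 (depth 3)
  pos 6: ')' -> close internal node _2 (now at depth 2)
  pos 9: ')' -> close internal node _1 (now at depth 1)
  pos 15: '(' -> open internal node _3 (depth 2)
  pos 23: ')' -> close internal node _3 (now at depth 1)
  pos 24: ')' -> close internal node _0 (now at depth 0)
Total internal nodes: 4
BFS adjacency from root:
  _0: _1 Q P _3
  _1: _2 K
  _3: X Z B N
  _2: H D

Answer: _0: _1 Q P _3
_1: _2 K
_3: X Z B N
_2: H D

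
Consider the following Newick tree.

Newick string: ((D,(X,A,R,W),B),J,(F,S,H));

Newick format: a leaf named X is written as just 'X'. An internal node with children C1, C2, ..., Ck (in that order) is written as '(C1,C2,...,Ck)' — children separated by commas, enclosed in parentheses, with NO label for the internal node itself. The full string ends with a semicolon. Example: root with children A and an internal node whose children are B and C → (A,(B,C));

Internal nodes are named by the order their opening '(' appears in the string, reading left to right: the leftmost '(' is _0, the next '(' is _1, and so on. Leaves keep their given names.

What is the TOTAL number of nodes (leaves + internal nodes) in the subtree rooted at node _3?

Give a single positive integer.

Newick: ((D,(X,A,R,W),B),J,(F,S,H));
Locate _3: it is the '(' at position 19 (the 4th '(' reading left to right).
Query: subtree rooted at _3
_3: subtree_size = 1 + 3
  F: subtree_size = 1 + 0
  S: subtree_size = 1 + 0
  H: subtree_size = 1 + 0
Total subtree size of _3: 4

Answer: 4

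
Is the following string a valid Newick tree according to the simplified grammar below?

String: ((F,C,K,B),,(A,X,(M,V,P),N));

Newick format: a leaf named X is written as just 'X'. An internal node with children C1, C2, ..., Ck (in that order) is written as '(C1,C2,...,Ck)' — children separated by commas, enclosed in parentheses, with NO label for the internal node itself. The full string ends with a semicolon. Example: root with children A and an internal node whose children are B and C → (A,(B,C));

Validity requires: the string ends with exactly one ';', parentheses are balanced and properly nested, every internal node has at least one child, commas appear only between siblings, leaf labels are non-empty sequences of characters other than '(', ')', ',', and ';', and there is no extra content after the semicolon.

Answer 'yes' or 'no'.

Input: ((F,C,K,B),,(A,X,(M,V,P),N));
Paren balance: 4 '(' vs 4 ')' OK
Ends with single ';': True
Full parse: FAILS (empty leaf label at pos 11)
Valid: False

Answer: no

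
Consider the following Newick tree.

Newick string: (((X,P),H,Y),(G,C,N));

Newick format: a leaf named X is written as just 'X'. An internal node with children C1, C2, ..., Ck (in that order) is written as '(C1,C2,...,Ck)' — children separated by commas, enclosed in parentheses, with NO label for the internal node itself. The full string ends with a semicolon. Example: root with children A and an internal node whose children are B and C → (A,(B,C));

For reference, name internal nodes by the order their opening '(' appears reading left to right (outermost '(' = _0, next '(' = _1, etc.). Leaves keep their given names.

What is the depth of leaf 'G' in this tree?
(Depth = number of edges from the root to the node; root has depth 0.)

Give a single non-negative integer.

Newick: (((X,P),H,Y),(G,C,N));
Naming internals by '(' encounter order: outermost '(' = _0, next = _1, ...
Query node: G
Path from root: _0 -> _3 -> G
Depth of G: 2 (number of edges from root)

Answer: 2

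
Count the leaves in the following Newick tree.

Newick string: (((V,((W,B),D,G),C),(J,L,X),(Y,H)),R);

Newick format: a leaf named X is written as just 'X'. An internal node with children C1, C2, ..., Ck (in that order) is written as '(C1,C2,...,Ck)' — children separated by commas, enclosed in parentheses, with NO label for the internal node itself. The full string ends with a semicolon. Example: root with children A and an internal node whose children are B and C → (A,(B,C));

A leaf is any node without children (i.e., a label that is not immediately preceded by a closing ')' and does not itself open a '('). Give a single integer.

Answer: 12

Derivation:
Newick: (((V,((W,B),D,G),C),(J,L,X),(Y,H)),R);
Scan left-to-right; a leaf is any maximal label run not followed by '(':
  pos 3: leaf 'V' → count = 1
  pos 7: leaf 'W' → count = 2
  pos 9: leaf 'B' → count = 3
  pos 12: leaf 'D' → count = 4
  pos 14: leaf 'G' → count = 5
  pos 17: leaf 'C' → count = 6
  pos 21: leaf 'J' → count = 7
  pos 23: leaf 'L' → count = 8
  pos 25: leaf 'X' → count = 9
  pos 29: leaf 'Y' → count = 10
  pos 31: leaf 'H' → count = 11
  pos 35: leaf 'R' → count = 12
Total leaves: 12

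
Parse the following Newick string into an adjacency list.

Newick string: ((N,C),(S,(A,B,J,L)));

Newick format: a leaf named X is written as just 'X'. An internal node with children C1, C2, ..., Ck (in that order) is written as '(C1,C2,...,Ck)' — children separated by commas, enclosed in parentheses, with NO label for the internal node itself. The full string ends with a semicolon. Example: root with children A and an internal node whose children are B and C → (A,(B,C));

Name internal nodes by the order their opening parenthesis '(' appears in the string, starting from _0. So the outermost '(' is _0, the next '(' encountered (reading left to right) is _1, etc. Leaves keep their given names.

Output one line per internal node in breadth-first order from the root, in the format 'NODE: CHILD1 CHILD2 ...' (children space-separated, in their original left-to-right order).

Answer: _0: _1 _2
_1: N C
_2: S _3
_3: A B J L

Derivation:
Input: ((N,C),(S,(A,B,J,L)));
Scanning left-to-right, naming '(' by encounter order:
  pos 0: '(' -> open internal node _0 (depth 1)
  pos 1: '(' -> open internal node _1 (depth 2)
  pos 5: ')' -> close internal node _1 (now at depth 1)
  pos 7: '(' -> open internal node _2 (depth 2)
  pos 10: '(' -> open internal node _3 (depth 3)
  pos 18: ')' -> close internal node _3 (now at depth 2)
  pos 19: ')' -> close internal node _2 (now at depth 1)
  pos 20: ')' -> close internal node _0 (now at depth 0)
Total internal nodes: 4
BFS adjacency from root:
  _0: _1 _2
  _1: N C
  _2: S _3
  _3: A B J L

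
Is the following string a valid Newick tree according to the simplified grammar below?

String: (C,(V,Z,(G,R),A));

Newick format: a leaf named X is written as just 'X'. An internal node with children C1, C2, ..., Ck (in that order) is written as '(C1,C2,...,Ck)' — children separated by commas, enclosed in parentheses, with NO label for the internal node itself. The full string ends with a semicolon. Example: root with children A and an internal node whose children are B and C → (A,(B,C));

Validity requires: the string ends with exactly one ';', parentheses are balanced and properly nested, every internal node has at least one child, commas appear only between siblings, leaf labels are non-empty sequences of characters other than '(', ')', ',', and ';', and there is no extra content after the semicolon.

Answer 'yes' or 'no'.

Input: (C,(V,Z,(G,R),A));
Paren balance: 3 '(' vs 3 ')' OK
Ends with single ';': True
Full parse: OK
Valid: True

Answer: yes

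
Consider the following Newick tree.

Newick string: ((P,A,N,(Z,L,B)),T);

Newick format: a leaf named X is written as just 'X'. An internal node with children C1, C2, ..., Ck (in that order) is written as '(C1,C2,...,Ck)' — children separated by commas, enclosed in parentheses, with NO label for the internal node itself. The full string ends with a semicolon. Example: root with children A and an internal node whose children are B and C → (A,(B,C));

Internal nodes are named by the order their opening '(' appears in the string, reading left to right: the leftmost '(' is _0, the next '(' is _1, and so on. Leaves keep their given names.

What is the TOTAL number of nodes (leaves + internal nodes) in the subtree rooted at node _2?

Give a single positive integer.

Newick: ((P,A,N,(Z,L,B)),T);
Locate _2: it is the '(' at position 8 (the 3rd '(' reading left to right).
Query: subtree rooted at _2
_2: subtree_size = 1 + 3
  Z: subtree_size = 1 + 0
  L: subtree_size = 1 + 0
  B: subtree_size = 1 + 0
Total subtree size of _2: 4

Answer: 4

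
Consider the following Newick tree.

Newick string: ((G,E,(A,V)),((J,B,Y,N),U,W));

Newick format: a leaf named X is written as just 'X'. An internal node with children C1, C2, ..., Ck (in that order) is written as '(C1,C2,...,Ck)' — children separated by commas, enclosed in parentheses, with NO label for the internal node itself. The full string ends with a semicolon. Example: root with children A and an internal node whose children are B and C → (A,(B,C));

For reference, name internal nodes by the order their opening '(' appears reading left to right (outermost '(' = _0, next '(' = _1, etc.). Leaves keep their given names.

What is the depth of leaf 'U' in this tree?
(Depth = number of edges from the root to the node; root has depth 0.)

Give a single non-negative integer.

Answer: 2

Derivation:
Newick: ((G,E,(A,V)),((J,B,Y,N),U,W));
Naming internals by '(' encounter order: outermost '(' = _0, next = _1, ...
Query node: U
Path from root: _0 -> _3 -> U
Depth of U: 2 (number of edges from root)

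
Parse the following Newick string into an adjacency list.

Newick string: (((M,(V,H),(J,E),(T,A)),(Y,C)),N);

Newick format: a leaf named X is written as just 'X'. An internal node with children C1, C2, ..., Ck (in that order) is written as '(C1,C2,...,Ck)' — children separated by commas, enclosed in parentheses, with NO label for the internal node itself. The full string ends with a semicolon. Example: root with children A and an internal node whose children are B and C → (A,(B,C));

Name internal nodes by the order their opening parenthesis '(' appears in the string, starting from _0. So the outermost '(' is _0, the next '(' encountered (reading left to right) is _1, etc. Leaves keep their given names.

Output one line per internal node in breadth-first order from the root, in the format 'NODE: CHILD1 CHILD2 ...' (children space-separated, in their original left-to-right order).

Answer: _0: _1 N
_1: _2 _6
_2: M _3 _4 _5
_6: Y C
_3: V H
_4: J E
_5: T A

Derivation:
Input: (((M,(V,H),(J,E),(T,A)),(Y,C)),N);
Scanning left-to-right, naming '(' by encounter order:
  pos 0: '(' -> open internal node _0 (depth 1)
  pos 1: '(' -> open internal node _1 (depth 2)
  pos 2: '(' -> open internal node _2 (depth 3)
  pos 5: '(' -> open internal node _3 (depth 4)
  pos 9: ')' -> close internal node _3 (now at depth 3)
  pos 11: '(' -> open internal node _4 (depth 4)
  pos 15: ')' -> close internal node _4 (now at depth 3)
  pos 17: '(' -> open internal node _5 (depth 4)
  pos 21: ')' -> close internal node _5 (now at depth 3)
  pos 22: ')' -> close internal node _2 (now at depth 2)
  pos 24: '(' -> open internal node _6 (depth 3)
  pos 28: ')' -> close internal node _6 (now at depth 2)
  pos 29: ')' -> close internal node _1 (now at depth 1)
  pos 32: ')' -> close internal node _0 (now at depth 0)
Total internal nodes: 7
BFS adjacency from root:
  _0: _1 N
  _1: _2 _6
  _2: M _3 _4 _5
  _6: Y C
  _3: V H
  _4: J E
  _5: T A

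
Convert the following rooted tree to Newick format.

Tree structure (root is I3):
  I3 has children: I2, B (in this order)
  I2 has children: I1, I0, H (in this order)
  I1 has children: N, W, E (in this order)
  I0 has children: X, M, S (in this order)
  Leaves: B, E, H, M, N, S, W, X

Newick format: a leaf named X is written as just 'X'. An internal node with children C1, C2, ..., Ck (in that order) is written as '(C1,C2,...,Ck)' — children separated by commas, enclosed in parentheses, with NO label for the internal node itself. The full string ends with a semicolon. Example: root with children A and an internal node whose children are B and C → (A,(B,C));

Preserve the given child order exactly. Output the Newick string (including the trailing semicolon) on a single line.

internal I3 with children ['I2', 'B']
  internal I2 with children ['I1', 'I0', 'H']
    internal I1 with children ['N', 'W', 'E']
      leaf 'N' → 'N'
      leaf 'W' → 'W'
      leaf 'E' → 'E'
    → '(N,W,E)'
    internal I0 with children ['X', 'M', 'S']
      leaf 'X' → 'X'
      leaf 'M' → 'M'
      leaf 'S' → 'S'
    → '(X,M,S)'
    leaf 'H' → 'H'
  → '((N,W,E),(X,M,S),H)'
  leaf 'B' → 'B'
→ '(((N,W,E),(X,M,S),H),B)'
Final: (((N,W,E),(X,M,S),H),B);

Answer: (((N,W,E),(X,M,S),H),B);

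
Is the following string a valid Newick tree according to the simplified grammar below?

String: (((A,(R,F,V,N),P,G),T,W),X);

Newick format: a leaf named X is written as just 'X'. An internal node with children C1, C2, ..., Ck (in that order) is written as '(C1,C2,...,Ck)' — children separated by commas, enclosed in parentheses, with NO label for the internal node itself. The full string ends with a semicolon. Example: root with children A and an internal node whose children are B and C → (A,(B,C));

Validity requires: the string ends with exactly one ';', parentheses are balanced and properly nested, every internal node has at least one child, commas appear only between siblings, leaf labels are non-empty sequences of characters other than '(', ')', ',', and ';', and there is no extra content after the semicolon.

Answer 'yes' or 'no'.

Answer: yes

Derivation:
Input: (((A,(R,F,V,N),P,G),T,W),X);
Paren balance: 4 '(' vs 4 ')' OK
Ends with single ';': True
Full parse: OK
Valid: True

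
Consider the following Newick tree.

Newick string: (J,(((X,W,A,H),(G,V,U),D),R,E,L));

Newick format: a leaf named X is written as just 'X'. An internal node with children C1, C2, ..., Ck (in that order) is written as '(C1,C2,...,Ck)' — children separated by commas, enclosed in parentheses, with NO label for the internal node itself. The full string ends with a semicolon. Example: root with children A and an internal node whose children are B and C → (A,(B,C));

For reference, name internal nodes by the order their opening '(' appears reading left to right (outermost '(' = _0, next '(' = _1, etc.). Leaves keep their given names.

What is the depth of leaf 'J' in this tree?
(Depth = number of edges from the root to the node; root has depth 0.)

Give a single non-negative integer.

Answer: 1

Derivation:
Newick: (J,(((X,W,A,H),(G,V,U),D),R,E,L));
Naming internals by '(' encounter order: outermost '(' = _0, next = _1, ...
Query node: J
Path from root: _0 -> J
Depth of J: 1 (number of edges from root)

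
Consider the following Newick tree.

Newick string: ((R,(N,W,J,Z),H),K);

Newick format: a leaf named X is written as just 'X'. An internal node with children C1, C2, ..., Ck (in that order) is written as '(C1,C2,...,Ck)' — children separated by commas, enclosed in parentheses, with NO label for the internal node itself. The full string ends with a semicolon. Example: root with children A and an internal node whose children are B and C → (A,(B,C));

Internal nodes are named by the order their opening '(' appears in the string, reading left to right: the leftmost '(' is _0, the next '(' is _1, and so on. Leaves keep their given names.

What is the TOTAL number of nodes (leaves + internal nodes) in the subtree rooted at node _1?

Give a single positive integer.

Answer: 8

Derivation:
Newick: ((R,(N,W,J,Z),H),K);
Locate _1: it is the '(' at position 1 (the 2nd '(' reading left to right).
Query: subtree rooted at _1
_1: subtree_size = 1 + 7
  R: subtree_size = 1 + 0
  _2: subtree_size = 1 + 4
    N: subtree_size = 1 + 0
    W: subtree_size = 1 + 0
    J: subtree_size = 1 + 0
    Z: subtree_size = 1 + 0
  H: subtree_size = 1 + 0
Total subtree size of _1: 8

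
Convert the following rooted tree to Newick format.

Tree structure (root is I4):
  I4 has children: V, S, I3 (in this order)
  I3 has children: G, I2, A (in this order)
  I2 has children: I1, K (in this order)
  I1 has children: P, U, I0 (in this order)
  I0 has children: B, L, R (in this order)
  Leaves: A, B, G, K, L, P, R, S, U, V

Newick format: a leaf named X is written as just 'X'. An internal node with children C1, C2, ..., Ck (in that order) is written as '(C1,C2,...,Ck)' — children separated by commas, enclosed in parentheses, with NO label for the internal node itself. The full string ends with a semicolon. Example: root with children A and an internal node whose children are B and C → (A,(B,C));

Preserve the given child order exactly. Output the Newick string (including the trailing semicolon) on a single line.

internal I4 with children ['V', 'S', 'I3']
  leaf 'V' → 'V'
  leaf 'S' → 'S'
  internal I3 with children ['G', 'I2', 'A']
    leaf 'G' → 'G'
    internal I2 with children ['I1', 'K']
      internal I1 with children ['P', 'U', 'I0']
        leaf 'P' → 'P'
        leaf 'U' → 'U'
        internal I0 with children ['B', 'L', 'R']
          leaf 'B' → 'B'
          leaf 'L' → 'L'
          leaf 'R' → 'R'
        → '(B,L,R)'
      → '(P,U,(B,L,R))'
      leaf 'K' → 'K'
    → '((P,U,(B,L,R)),K)'
    leaf 'A' → 'A'
  → '(G,((P,U,(B,L,R)),K),A)'
→ '(V,S,(G,((P,U,(B,L,R)),K),A))'
Final: (V,S,(G,((P,U,(B,L,R)),K),A));

Answer: (V,S,(G,((P,U,(B,L,R)),K),A));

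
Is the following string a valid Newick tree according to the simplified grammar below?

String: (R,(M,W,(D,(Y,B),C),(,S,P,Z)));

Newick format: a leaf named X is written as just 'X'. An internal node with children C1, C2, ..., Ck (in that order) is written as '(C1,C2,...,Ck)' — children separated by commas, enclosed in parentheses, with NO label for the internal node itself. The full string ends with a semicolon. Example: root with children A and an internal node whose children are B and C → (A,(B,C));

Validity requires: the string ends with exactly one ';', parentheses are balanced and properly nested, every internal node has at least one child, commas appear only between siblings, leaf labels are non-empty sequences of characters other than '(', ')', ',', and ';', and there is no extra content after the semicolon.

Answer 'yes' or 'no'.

Answer: no

Derivation:
Input: (R,(M,W,(D,(Y,B),C),(,S,P,Z)));
Paren balance: 5 '(' vs 5 ')' OK
Ends with single ';': True
Full parse: FAILS (empty leaf label at pos 21)
Valid: False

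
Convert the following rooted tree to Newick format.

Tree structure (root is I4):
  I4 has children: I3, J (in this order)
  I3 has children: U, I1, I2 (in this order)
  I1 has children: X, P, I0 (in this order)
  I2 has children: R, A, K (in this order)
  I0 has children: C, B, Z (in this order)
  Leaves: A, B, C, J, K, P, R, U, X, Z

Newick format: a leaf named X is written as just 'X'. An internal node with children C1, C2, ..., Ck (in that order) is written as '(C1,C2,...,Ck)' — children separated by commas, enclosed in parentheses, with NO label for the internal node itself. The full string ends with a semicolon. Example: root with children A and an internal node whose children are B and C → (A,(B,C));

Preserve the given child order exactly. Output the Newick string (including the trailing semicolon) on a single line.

Answer: ((U,(X,P,(C,B,Z)),(R,A,K)),J);

Derivation:
internal I4 with children ['I3', 'J']
  internal I3 with children ['U', 'I1', 'I2']
    leaf 'U' → 'U'
    internal I1 with children ['X', 'P', 'I0']
      leaf 'X' → 'X'
      leaf 'P' → 'P'
      internal I0 with children ['C', 'B', 'Z']
        leaf 'C' → 'C'
        leaf 'B' → 'B'
        leaf 'Z' → 'Z'
      → '(C,B,Z)'
    → '(X,P,(C,B,Z))'
    internal I2 with children ['R', 'A', 'K']
      leaf 'R' → 'R'
      leaf 'A' → 'A'
      leaf 'K' → 'K'
    → '(R,A,K)'
  → '(U,(X,P,(C,B,Z)),(R,A,K))'
  leaf 'J' → 'J'
→ '((U,(X,P,(C,B,Z)),(R,A,K)),J)'
Final: ((U,(X,P,(C,B,Z)),(R,A,K)),J);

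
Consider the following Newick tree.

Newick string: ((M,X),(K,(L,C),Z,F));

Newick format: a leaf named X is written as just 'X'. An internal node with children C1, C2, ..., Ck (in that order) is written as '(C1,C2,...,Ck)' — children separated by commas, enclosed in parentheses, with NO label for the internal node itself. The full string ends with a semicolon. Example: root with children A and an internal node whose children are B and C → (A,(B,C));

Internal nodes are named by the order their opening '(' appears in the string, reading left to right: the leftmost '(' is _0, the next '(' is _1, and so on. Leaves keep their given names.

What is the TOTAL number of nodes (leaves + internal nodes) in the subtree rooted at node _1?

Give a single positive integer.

Newick: ((M,X),(K,(L,C),Z,F));
Locate _1: it is the '(' at position 1 (the 2nd '(' reading left to right).
Query: subtree rooted at _1
_1: subtree_size = 1 + 2
  M: subtree_size = 1 + 0
  X: subtree_size = 1 + 0
Total subtree size of _1: 3

Answer: 3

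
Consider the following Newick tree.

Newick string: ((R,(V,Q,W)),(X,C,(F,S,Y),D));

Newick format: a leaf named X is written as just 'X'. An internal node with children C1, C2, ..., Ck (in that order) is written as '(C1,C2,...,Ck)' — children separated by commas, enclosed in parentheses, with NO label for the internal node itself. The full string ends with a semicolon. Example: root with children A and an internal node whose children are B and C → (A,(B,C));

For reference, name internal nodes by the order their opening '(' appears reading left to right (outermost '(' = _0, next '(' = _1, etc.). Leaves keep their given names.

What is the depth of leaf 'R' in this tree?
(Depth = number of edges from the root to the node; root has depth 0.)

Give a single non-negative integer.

Newick: ((R,(V,Q,W)),(X,C,(F,S,Y),D));
Naming internals by '(' encounter order: outermost '(' = _0, next = _1, ...
Query node: R
Path from root: _0 -> _1 -> R
Depth of R: 2 (number of edges from root)

Answer: 2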